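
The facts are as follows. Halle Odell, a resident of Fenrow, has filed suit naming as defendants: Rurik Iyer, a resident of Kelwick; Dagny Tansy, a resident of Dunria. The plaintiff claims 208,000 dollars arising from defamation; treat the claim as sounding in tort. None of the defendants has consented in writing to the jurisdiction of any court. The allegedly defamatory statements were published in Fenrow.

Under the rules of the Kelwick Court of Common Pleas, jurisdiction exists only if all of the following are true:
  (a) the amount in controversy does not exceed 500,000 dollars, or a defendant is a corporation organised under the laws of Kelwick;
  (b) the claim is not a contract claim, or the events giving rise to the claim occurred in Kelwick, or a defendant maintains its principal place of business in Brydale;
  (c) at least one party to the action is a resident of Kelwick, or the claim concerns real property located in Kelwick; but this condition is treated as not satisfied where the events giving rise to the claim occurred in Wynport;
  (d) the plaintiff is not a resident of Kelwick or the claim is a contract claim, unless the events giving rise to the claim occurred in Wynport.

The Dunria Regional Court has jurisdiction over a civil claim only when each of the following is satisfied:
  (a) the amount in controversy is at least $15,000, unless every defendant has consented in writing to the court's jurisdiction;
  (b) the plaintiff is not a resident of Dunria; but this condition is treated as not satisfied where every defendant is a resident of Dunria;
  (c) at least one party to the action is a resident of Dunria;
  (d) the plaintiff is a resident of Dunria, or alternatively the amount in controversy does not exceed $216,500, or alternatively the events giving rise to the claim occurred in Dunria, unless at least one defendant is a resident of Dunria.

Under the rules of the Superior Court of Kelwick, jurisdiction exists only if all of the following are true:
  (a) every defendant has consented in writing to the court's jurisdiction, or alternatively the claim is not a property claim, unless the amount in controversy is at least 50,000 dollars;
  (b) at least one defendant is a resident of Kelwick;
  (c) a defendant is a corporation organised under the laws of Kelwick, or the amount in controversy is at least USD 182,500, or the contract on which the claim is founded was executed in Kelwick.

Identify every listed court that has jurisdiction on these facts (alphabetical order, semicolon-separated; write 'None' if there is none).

the Dunria Regional Court; the Kelwick Court of Common Pleas; the Superior Court of Kelwick

The Kelwick Court of Common Pleas:
  (a) The amount in controversy is 208,000 dollars, within the USD 500,000 ceiling — that alternative is enough. Met.
  (b) The claim is a tort claim, not a contract claim, which satisfies one of the alternatives. Condition met.
  (c) Rurik Iyer resides in Kelwick — that alternative is enough. The carve-out does not apply: the operative events occurred in Fenrow, not Wynport. Met.
  (d) The plaintiff resides in Fenrow, which is not Kelwick — that alternative is enough. Condition met.
  → Every requirement is satisfied — jurisdiction.
The Dunria Regional Court:
  (a) The amount in controversy is 208,000 dollars, which meets the USD 15,000 floor. Condition met.
  (b) The plaintiff resides in Fenrow, which is not Dunria. The exception is not triggered, since the defendants reside as follows — Rurik Iyer in Kelwick, Dagny Tansy in Dunria — not all in Dunria. Satisfied.
  (c) Dagny Tansy resides in Dunria. Met.
  (d) The amount in controversy is USD 208,000, within the $216,500 ceiling, which satisfies one of the alternatives. Condition met.
  → Jurisdiction lies.
The Superior Court of Kelwick:
  (a) The claim is a tort claim, not a property claim, so one alternative holds. Satisfied.
  (b) Rurik Iyer resides in Kelwick. Met.
  (c) The amount in controversy is USD 208,000, which meets the 182,500 dollars floor, so one alternative holds. Met.
  → Jurisdiction lies.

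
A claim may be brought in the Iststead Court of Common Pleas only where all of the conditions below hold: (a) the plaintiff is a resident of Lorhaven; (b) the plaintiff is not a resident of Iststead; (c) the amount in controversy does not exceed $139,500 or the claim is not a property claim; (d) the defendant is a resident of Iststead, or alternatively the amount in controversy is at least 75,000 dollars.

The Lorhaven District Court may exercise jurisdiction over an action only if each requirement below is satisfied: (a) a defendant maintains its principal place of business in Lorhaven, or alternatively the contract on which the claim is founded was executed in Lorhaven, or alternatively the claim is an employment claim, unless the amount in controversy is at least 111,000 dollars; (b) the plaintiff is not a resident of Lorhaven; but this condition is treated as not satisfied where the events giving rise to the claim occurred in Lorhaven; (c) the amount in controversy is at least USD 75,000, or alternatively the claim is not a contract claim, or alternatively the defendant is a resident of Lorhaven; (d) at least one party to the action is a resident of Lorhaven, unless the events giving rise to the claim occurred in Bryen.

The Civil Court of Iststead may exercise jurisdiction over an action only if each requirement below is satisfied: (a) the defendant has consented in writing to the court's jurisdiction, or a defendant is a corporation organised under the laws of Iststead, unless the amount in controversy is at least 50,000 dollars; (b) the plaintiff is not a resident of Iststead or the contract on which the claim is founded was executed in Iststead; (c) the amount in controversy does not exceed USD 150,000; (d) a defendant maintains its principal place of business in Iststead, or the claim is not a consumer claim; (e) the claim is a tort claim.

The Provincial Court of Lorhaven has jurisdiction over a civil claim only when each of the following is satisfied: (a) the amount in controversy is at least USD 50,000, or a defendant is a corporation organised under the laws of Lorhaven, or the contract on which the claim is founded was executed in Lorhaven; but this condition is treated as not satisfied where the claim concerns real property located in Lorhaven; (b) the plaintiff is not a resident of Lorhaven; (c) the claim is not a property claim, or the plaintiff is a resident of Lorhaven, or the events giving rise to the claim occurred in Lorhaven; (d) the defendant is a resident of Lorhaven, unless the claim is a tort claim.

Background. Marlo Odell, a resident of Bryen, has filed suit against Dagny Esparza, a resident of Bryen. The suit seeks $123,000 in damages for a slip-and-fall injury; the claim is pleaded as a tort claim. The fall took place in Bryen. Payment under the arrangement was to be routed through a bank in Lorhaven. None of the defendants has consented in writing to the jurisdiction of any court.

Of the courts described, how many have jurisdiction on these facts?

The Iststead Court of Common Pleas:
  (a) The plaintiff resides in Bryen, not Lorhaven. Condition not met.
  (b) The plaintiff resides in Bryen, which is not Iststead. Satisfied.
  (c) The amount in controversy is USD 123,000, within the 139,500 dollars ceiling, which satisfies one of the alternatives. Satisfied.
  (d) The amount in controversy is 123,000 dollars, which meets the USD 75,000 floor, so this disjunct is met. Satisfied.
  → No jurisdiction.
The Lorhaven District Court:
  (a) No defendant is a corporation; no contract (and hence no place of execution) is alleged; the claim is a tort claim, not an employment claim — none of the alternatives is met. But the amount in controversy is USD 123,000, which meets the 111,000 dollars floor, and the 'unless' clause therefore excuses the requirement. Condition met.
  (b) The plaintiff resides in Bryen, which is not Lorhaven. The exception is not triggered, since the operative events occurred in Bryen, not Lorhaven. Met.
  (c) The amount in controversy is $123,000, which meets the $75,000 floor, which satisfies one of the alternatives. Met.
  (d) No party resides in Lorhaven. But the operative events occurred in Bryen, and the 'unless' clause therefore excuses the requirement. Satisfied.
  → All conditions met; jurisdiction exists.
The Civil Court of Iststead:
  (a) No such written consent has been filed; no defendant is a corporation — none of the alternatives is met. The proviso rescues it, though: the amount in controversy is USD 123,000, which meets the $50,000 floor. Satisfied.
  (b) The plaintiff resides in Bryen, which is not Iststead, which satisfies one of the alternatives. Met.
  (c) The amount in controversy is 123,000 dollars, within the $150,000 ceiling. Met.
  (d) The claim is a tort claim, not a consumer claim, so one alternative holds. Satisfied.
  (e) The claim is a tort claim. Condition met.
  → All conditions met; jurisdiction exists.
The Provincial Court of Lorhaven:
  (a) The amount in controversy is USD 123,000, which meets the $50,000 floor, which satisfies one of the alternatives. The carve-out does not apply: the claim does not concern real property. Met.
  (b) The plaintiff resides in Bryen, which is not Lorhaven. Condition met.
  (c) The claim is a tort claim, not a property claim, so one alternative holds. Met.
  (d) The defendant resides in Bryen, not Lorhaven. However, the claim is a tort claim, so the 'unless' proviso supplies this condition. Satisfied.
  → Every requirement is satisfied — jurisdiction.
Courts with jurisdiction: the Lorhaven District Court, the Civil Court of Iststead, the Provincial Court of Lorhaven — 3 in total.

3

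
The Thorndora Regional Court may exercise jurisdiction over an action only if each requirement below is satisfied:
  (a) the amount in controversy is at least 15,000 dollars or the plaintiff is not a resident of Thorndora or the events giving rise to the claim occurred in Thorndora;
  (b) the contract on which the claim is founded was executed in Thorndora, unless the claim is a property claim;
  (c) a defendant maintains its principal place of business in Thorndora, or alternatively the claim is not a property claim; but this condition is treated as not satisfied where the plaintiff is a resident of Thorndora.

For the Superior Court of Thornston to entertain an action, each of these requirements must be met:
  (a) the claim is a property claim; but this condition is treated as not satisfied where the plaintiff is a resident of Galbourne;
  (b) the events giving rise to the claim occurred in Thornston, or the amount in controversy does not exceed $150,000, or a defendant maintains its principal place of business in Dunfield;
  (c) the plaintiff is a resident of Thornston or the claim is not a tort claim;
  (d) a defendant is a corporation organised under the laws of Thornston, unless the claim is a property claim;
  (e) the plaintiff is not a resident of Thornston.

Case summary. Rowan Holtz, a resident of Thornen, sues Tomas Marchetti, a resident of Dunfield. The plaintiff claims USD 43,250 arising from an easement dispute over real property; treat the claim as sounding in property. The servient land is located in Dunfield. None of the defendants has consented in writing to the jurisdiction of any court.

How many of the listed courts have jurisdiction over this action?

1

The Thorndora Regional Court:
  (a) The amount in controversy is 43,250 dollars, which meets the $15,000 floor, so this disjunct is met. Met.
  (b) No contract (and hence no place of execution) is alleged. However, the claim is a property claim, so the 'unless' proviso supplies this condition. Satisfied.
  (c) No defendant is a corporation; the claim is a property claim — no alternative holds. Not satisfied.
  → The court lacks jurisdiction.
The Superior Court of Thornston:
  (a) The claim is a property claim. The carve-out does not apply: the plaintiff resides in Thornen, not Galbourne. Met.
  (b) The amount in controversy is $43,250, within the USD 150,000 ceiling, so one alternative holds. Satisfied.
  (c) The claim is a property claim, not a tort claim, so this disjunct is met. Met.
  (d) No defendant is a corporation. The proviso rescues it, though: the claim is a property claim. Condition met.
  (e) The plaintiff resides in Thornen, which is not Thornston. Satisfied.
  → Every requirement is satisfied — jurisdiction.
Courts with jurisdiction: the Superior Court of Thornston — 1 in total.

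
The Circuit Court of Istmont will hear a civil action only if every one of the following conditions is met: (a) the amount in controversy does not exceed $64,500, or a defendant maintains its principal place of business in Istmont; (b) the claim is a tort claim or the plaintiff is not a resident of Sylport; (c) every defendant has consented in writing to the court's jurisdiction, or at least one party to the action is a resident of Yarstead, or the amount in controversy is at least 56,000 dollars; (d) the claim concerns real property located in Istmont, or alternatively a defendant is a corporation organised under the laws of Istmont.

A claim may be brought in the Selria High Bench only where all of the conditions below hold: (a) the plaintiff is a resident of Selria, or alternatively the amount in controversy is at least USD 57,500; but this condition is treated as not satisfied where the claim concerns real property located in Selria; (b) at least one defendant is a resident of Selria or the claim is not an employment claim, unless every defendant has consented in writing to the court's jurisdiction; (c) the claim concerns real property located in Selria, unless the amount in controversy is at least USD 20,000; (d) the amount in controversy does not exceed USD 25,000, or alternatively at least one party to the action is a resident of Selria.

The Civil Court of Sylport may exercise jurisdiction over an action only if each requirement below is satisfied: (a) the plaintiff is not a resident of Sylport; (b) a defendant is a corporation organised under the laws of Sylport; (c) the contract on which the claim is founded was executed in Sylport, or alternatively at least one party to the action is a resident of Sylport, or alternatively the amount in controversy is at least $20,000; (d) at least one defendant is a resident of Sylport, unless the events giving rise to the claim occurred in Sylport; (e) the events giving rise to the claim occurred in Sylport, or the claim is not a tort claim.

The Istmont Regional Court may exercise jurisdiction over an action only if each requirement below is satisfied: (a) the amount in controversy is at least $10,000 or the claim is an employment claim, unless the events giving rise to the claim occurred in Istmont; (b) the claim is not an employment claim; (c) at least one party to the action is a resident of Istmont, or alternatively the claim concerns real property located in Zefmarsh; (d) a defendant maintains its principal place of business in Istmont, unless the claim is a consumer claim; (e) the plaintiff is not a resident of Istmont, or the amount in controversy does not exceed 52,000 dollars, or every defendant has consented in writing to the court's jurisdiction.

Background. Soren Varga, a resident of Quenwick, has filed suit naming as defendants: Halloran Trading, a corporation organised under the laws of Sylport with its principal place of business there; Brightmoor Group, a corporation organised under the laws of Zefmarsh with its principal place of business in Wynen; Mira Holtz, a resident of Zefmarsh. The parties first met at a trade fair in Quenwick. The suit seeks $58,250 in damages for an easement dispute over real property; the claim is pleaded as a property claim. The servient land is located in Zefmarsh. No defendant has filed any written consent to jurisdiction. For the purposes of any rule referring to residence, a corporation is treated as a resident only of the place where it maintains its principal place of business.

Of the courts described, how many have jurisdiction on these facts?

1

The Circuit Court of Istmont:
  (a) The amount in controversy is USD 58,250, within the 64,500 dollars ceiling, so this disjunct is met. Satisfied.
  (b) The plaintiff resides in Quenwick, which is not Sylport, which satisfies one of the alternatives. Satisfied.
  (c) The amount in controversy is 58,250 dollars, which meets the USD 56,000 floor, so this disjunct is met. Met.
  (d) The property lies in Zefmarsh, not Istmont; the corporate defendant(s) are organised in Sylport, Zefmarsh, not Istmont — every alternative fails. Fails.
  → At least one condition fails; no jurisdiction.
The Selria High Bench:
  (a) The amount in controversy is USD 58,250, which meets the 57,500 dollars floor — that alternative is enough. The exception is not triggered, since the property lies in Zefmarsh, not Selria. Satisfied.
  (b) The claim is a property claim, not an employment claim, so this disjunct is met. Condition met.
  (c) The property lies in Zefmarsh, not Selria. The proviso rescues it, though: the amount in controversy is 58,250 dollars, which meets the 20,000 dollars floor. Satisfied.
  (d) The amount in controversy is $58,250, above the $25,000 ceiling; no party resides in Selria — no alternative holds. Not satisfied.
  → The court lacks jurisdiction.
The Civil Court of Sylport:
  (a) The plaintiff resides in Quenwick, which is not Sylport. Satisfied.
  (b) Halloran Trading is organised under the laws of Sylport. Satisfied.
  (c) Halloran Trading resides in Sylport — that alternative is enough. Met.
  (d) Halloran Trading resides in Sylport. Met.
  (e) The claim is a property claim, not a tort claim — that alternative is enough. Satisfied.
  → Every requirement is satisfied — jurisdiction.
The Istmont Regional Court:
  (a) The amount in controversy is $58,250, which meets the $10,000 floor — that alternative is enough. Met.
  (b) The claim is a property claim, not an employment claim. Satisfied.
  (c) The property lies in Zefmarsh, so this disjunct is met. Met.
  (d) The corporate defendant(s) have their principal place of business in Sylport, Wynen, not Istmont. Nor does the 'unless' clause help: the claim is a property claim, not a consumer claim. Condition not met.
  (e) The plaintiff resides in Quenwick, which is not Istmont, so this disjunct is met. Satisfied.
  → The court lacks jurisdiction.
Courts with jurisdiction: the Civil Court of Sylport — 1 in total.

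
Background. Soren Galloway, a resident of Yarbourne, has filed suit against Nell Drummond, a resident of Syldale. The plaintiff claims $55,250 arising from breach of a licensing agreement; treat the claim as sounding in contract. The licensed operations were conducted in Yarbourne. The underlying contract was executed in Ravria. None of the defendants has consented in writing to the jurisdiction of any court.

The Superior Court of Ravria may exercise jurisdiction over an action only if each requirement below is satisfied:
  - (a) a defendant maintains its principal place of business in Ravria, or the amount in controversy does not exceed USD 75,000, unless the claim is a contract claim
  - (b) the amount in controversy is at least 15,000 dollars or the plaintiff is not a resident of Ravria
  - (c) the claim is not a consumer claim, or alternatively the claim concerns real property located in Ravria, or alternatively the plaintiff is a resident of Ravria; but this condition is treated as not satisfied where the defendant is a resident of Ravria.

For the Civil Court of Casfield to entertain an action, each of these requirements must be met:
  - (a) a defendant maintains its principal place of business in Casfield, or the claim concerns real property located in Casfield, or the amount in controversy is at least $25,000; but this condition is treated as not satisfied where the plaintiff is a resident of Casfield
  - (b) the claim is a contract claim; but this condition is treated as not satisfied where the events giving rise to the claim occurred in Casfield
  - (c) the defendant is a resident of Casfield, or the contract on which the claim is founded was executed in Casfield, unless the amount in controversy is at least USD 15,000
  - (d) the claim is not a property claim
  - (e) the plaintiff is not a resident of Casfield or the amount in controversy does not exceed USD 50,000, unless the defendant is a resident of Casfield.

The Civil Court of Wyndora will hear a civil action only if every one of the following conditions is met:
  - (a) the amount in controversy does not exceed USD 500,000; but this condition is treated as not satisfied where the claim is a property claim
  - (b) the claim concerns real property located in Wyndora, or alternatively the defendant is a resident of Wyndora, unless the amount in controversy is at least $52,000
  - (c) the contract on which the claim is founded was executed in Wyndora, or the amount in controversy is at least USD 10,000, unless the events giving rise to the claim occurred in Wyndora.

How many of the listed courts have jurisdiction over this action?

3

The Superior Court of Ravria:
  (a) The amount in controversy is USD 55,250, within the $75,000 ceiling — that alternative is enough. Satisfied.
  (b) The amount in controversy is USD 55,250, which meets the 15,000 dollars floor, which satisfies one of the alternatives. Condition met.
  (c) The claim is a contract claim, not a consumer claim, which satisfies one of the alternatives. The exception is not triggered, since the defendant resides in Syldale, not Ravria. Satisfied.
  → All conditions met; jurisdiction exists.
The Civil Court of Casfield:
  (a) The amount in controversy is USD 55,250, which meets the USD 25,000 floor — that alternative is enough. The carve-out does not apply: the plaintiff resides in Yarbourne, not Casfield. Met.
  (b) The claim is a contract claim. The carve-out does not apply: the operative events occurred in Yarbourne, not Casfield. Condition met.
  (c) The defendant resides in Syldale, not Casfield; the contract was executed in Ravria, not Casfield — no alternative holds. The proviso rescues it, though: the amount in controversy is $55,250, which meets the $15,000 floor. Satisfied.
  (d) The claim is a contract claim, not a property claim. Satisfied.
  (e) The plaintiff resides in Yarbourne, which is not Casfield — that alternative is enough. Satisfied.
  → Every requirement is satisfied — jurisdiction.
The Civil Court of Wyndora:
  (a) The amount in controversy is USD 55,250, within the 500,000 dollars ceiling. And the carve-out is inapplicable — the claim is a contract claim, not a property claim. Satisfied.
  (b) The claim does not concern real property; the defendant resides in Syldale, not Wyndora — none of the alternatives is met. The proviso rescues it, though: the amount in controversy is 55,250 dollars, which meets the 52,000 dollars floor. Satisfied.
  (c) The amount in controversy is USD 55,250, which meets the $10,000 floor — that alternative is enough. Condition met.
  → The court has jurisdiction.
Courts with jurisdiction: the Superior Court of Ravria, the Civil Court of Casfield, the Civil Court of Wyndora — 3 in total.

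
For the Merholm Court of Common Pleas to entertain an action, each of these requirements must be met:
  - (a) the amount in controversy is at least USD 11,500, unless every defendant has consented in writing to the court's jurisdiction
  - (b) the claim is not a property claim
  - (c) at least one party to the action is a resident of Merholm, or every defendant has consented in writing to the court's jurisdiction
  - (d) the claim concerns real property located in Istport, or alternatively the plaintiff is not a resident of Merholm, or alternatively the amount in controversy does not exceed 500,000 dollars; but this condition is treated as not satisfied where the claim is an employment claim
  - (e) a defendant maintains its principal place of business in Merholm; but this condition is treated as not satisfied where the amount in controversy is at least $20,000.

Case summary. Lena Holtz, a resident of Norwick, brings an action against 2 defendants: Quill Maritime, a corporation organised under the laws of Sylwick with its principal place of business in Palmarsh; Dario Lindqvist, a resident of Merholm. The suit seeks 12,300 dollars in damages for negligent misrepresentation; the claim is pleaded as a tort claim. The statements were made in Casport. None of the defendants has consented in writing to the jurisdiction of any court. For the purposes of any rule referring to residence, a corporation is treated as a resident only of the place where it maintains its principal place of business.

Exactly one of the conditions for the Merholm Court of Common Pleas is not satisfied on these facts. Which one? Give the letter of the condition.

(e)

The Merholm Court of Common Pleas:
  (a) The amount in controversy is USD 12,300, which meets the USD 11,500 floor. Condition met.
  (b) The claim is a tort claim, not a property claim. Condition met.
  (c) Dario Lindqvist resides in Merholm, so this disjunct is met. Met.
  (d) The plaintiff resides in Norwick, which is not Merholm, so this disjunct is met. The exception is not triggered, since the claim is a tort claim, not an employment claim. Met.
  (e) The corporate defendant(s) have their principal place of business in Palmarsh, not Merholm. Not satisfied.
Only condition (e) fails.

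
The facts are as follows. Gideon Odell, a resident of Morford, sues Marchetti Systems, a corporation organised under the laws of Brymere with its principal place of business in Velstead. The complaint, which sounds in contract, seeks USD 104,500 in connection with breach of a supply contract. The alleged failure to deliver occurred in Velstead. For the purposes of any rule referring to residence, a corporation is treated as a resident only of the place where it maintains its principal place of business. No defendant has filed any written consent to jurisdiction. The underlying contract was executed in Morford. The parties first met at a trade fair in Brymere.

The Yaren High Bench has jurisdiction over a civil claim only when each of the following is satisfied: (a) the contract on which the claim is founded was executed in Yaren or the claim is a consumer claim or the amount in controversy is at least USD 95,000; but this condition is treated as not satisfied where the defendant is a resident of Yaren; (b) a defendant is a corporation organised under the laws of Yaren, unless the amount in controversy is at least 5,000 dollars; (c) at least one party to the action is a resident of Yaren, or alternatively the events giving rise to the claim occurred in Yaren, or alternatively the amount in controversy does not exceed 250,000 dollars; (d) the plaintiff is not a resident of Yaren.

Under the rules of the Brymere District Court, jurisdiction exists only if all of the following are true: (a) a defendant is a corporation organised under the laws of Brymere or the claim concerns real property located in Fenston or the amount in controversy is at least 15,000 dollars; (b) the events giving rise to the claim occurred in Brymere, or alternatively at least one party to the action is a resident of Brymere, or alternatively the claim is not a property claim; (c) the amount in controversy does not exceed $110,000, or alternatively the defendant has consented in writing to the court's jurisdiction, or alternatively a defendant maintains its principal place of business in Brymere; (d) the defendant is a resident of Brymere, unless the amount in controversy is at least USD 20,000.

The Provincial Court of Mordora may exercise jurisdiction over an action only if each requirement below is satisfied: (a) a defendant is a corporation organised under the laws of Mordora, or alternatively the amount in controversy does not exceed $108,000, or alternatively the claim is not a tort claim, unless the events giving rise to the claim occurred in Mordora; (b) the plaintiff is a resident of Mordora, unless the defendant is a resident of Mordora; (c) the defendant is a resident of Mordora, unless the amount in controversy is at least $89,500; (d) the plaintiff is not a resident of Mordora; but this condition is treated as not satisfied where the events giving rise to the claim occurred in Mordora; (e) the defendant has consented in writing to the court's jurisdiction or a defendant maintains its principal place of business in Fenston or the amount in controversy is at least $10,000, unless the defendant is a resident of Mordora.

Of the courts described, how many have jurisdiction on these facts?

The Yaren High Bench:
  (a) The amount in controversy is 104,500 dollars, which meets the $95,000 floor, so this disjunct is met. The exception is not triggered, since the defendant resides in Velstead, not Yaren. Satisfied.
  (b) The corporate defendant(s) are organised in Brymere, not Yaren. However, the amount in controversy is 104,500 dollars, which meets the $5,000 floor, so the 'unless' proviso supplies this condition. Met.
  (c) The amount in controversy is $104,500, within the USD 250,000 ceiling, which satisfies one of the alternatives. Met.
  (d) The plaintiff resides in Morford, which is not Yaren. Met.
  → Every requirement is satisfied — jurisdiction.
The Brymere District Court:
  (a) Marchetti Systems is organised under the laws of Brymere, which satisfies one of the alternatives. Satisfied.
  (b) The claim is a contract claim, not a property claim, so one alternative holds. Satisfied.
  (c) The amount in controversy is USD 104,500, within the 110,000 dollars ceiling, so this disjunct is met. Met.
  (d) The defendant resides in Velstead, not Brymere. However, the amount in controversy is USD 104,500, which meets the $20,000 floor, so the 'unless' proviso supplies this condition. Met.
  → Jurisdiction lies.
The Provincial Court of Mordora:
  (a) The amount in controversy is USD 104,500, within the 108,000 dollars ceiling, so one alternative holds. Condition met.
  (b) The plaintiff resides in Morford, not Mordora. Nor does the 'unless' clause help: the defendant resides in Velstead, not Mordora. Fails.
  (c) The defendant resides in Velstead, not Mordora. However, the amount in controversy is 104,500 dollars, which meets the USD 89,500 floor, so the 'unless' proviso supplies this condition. Condition met.
  (d) The plaintiff resides in Morford, which is not Mordora. And the carve-out is inapplicable — the operative events occurred in Velstead, not Mordora. Satisfied.
  (e) The amount in controversy is $104,500, which meets the USD 10,000 floor, so one alternative holds. Condition met.
  → At least one condition fails; no jurisdiction.
Courts with jurisdiction: the Yaren High Bench, the Brymere District Court — 2 in total.

2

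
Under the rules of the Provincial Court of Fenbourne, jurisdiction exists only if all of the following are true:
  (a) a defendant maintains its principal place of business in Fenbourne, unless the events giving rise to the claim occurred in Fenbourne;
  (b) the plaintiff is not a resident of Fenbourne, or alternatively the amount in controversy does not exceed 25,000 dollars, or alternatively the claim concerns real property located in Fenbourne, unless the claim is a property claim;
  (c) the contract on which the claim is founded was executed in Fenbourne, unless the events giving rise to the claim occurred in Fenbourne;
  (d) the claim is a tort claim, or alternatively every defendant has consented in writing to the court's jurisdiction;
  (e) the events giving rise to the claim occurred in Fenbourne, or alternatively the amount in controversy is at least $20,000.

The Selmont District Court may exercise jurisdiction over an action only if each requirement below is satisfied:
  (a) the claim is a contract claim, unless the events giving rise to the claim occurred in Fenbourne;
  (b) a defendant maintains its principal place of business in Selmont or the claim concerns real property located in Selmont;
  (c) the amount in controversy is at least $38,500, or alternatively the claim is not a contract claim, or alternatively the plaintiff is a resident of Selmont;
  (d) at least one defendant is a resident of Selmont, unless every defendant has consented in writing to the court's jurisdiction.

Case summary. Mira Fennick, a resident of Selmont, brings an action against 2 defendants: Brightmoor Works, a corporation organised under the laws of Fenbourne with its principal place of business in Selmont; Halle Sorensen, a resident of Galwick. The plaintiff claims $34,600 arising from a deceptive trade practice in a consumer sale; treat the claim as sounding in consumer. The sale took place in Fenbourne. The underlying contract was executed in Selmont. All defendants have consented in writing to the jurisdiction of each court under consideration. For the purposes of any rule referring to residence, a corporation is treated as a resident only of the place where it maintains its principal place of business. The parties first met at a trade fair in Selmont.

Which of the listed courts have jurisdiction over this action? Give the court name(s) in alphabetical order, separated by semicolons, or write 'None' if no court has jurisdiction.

the Provincial Court of Fenbourne; the Selmont District Court

The Provincial Court of Fenbourne:
  (a) The corporate defendant(s) have their principal place of business in Selmont, not Fenbourne. However, the operative events occurred in Fenbourne, so the 'unless' proviso supplies this condition. Met.
  (b) The plaintiff resides in Selmont, which is not Fenbourne, which satisfies one of the alternatives. Condition met.
  (c) The contract was executed in Selmont, not Fenbourne. However, the operative events occurred in Fenbourne, so the 'unless' proviso supplies this condition. Met.
  (d) Every defendant has filed written consent, so one alternative holds. Satisfied.
  (e) The operative events occurred in Fenbourne — that alternative is enough. Condition met.
  → Every requirement is satisfied — jurisdiction.
The Selmont District Court:
  (a) The claim is a consumer claim, not a contract claim. But the operative events occurred in Fenbourne, and the 'unless' clause therefore excuses the requirement. Condition met.
  (b) Brightmoor Works has its principal place of business in Selmont, so one alternative holds. Satisfied.
  (c) The claim is a consumer claim, not a contract claim, which satisfies one of the alternatives. Condition met.
  (d) Brightmoor Works resides in Selmont. Met.
  → The court has jurisdiction.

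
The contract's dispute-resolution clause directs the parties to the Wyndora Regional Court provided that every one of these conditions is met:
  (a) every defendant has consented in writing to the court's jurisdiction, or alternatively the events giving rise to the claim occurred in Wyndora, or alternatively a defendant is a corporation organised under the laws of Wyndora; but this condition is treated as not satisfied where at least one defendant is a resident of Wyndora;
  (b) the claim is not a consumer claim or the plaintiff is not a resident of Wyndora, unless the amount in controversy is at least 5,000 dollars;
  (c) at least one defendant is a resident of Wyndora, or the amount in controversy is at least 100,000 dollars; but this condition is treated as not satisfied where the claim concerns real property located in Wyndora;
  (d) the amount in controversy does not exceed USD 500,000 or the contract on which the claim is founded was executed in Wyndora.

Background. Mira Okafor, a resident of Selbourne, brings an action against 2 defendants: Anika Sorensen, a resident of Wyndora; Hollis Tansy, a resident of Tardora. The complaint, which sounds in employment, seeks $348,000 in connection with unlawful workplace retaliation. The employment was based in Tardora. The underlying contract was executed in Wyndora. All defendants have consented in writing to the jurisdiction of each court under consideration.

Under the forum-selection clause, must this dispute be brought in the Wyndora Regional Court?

No

The Wyndora Regional Court:
  (a) Every defendant has filed written consent, so this disjunct is met. However, Anika Sorensen resides in Wyndora, which falls within the stated exception and so defeats the condition. Not met.
  (b) The claim is an employment claim, not a consumer claim, which satisfies one of the alternatives. Satisfied.
  (c) Anika Sorensen resides in Wyndora, so this disjunct is met. And the carve-out is inapplicable — the claim does not concern real property. Satisfied.
  (d) The amount in controversy is 348,000 dollars, within the USD 500,000 ceiling, which satisfies one of the alternatives. Met.
  → Forum clause is not triggered.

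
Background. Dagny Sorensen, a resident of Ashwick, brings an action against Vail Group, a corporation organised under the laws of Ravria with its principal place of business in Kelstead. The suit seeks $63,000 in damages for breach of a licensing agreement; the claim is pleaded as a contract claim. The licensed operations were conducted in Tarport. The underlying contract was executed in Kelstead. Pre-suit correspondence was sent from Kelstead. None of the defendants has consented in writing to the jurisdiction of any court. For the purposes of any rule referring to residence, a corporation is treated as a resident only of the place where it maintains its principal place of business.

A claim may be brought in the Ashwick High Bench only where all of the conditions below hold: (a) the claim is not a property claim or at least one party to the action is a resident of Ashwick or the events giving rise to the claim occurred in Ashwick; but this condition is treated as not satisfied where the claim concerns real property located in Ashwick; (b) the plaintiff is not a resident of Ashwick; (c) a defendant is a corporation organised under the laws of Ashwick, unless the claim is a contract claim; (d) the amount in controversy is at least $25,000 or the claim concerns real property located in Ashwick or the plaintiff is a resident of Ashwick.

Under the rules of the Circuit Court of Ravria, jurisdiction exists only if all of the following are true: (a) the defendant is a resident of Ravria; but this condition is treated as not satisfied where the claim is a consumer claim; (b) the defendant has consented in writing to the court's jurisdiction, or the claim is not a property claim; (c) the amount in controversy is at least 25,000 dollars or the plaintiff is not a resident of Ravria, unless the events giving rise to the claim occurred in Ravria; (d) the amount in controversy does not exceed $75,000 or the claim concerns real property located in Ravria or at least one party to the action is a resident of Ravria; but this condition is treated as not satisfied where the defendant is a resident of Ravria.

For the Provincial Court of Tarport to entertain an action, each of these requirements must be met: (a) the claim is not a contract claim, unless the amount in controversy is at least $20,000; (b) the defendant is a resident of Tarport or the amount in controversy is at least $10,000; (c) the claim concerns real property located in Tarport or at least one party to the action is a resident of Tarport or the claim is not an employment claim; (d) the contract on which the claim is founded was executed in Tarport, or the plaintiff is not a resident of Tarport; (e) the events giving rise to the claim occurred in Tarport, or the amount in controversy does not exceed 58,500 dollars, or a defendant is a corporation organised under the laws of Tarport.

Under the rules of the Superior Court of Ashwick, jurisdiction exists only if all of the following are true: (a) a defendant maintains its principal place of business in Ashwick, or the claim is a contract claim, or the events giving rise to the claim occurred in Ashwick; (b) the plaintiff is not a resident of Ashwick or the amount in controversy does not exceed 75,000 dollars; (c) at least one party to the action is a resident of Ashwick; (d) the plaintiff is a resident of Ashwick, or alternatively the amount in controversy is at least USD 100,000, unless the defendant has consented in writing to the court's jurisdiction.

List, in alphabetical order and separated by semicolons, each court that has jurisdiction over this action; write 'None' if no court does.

The Ashwick High Bench:
  (a) The claim is a contract claim, not a property claim — that alternative is enough. The exception is not triggered, since the claim does not concern real property. Met.
  (b) The plaintiff resides in Ashwick. Fails.
  (c) The corporate defendant(s) are organised in Ravria, not Ashwick. But the claim is a contract claim, and the 'unless' clause therefore excuses the requirement. Satisfied.
  (d) The amount in controversy is $63,000, which meets the $25,000 floor, so this disjunct is met. Satisfied.
  → The court lacks jurisdiction.
The Circuit Court of Ravria:
  (a) The defendant resides in Kelstead, not Ravria. Fails.
  (b) The claim is a contract claim, not a property claim, so one alternative holds. Condition met.
  (c) The amount in controversy is $63,000, which meets the USD 25,000 floor, so one alternative holds. Satisfied.
  (d) The amount in controversy is $63,000, within the $75,000 ceiling, so this disjunct is met. And the carve-out is inapplicable — the defendant resides in Kelstead, not Ravria. Satisfied.
  → The court lacks jurisdiction.
The Provincial Court of Tarport:
  (a) The claim is a contract claim. The proviso rescues it, though: the amount in controversy is USD 63,000, which meets the 20,000 dollars floor. Satisfied.
  (b) The amount in controversy is 63,000 dollars, which meets the USD 10,000 floor — that alternative is enough. Met.
  (c) The claim is a contract claim, not an employment claim, which satisfies one of the alternatives. Condition met.
  (d) The plaintiff resides in Ashwick, which is not Tarport, so one alternative holds. Satisfied.
  (e) The operative events occurred in Tarport, which satisfies one of the alternatives. Met.
  → Jurisdiction lies.
The Superior Court of Ashwick:
  (a) The claim is a contract claim — that alternative is enough. Satisfied.
  (b) The amount in controversy is 63,000 dollars, within the $75,000 ceiling, so this disjunct is met. Satisfied.
  (c) Dagny Sorensen resides in Ashwick. Condition met.
  (d) The plaintiff resides in Ashwick, which satisfies one of the alternatives. Satisfied.
  → Jurisdiction lies.

the Provincial Court of Tarport; the Superior Court of Ashwick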